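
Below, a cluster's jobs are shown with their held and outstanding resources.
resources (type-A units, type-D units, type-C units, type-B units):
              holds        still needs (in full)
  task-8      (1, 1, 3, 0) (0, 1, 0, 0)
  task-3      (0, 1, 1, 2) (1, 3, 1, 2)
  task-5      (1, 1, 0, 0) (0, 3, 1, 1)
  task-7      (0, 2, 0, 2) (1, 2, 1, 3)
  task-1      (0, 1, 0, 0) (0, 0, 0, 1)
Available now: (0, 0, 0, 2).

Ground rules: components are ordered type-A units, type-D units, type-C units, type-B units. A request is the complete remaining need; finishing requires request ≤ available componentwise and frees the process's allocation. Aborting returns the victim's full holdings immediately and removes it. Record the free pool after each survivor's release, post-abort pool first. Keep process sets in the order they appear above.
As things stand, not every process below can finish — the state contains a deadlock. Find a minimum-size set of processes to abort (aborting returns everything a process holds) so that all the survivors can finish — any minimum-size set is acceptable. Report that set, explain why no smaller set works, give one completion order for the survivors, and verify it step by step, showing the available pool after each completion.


The answer: abort task-5.
Key observation: no ordering could ever have run task-3 before the abort of task-5; with (1, 1, 0, 0) back in the pool it fits at step 3.
Minimality: the empty abort set fails — the state is deadlocked as it stands.
The survivors complete as task-8, task-1, task-3, task-7. Check, step by step (starting from the post-abort pool):
  pool = (1, 1, 0, 2)
  run task-8 (needs (0, 1, 0, 0), free (1, 1, 0, 2)); after release of (1, 1, 3, 0) the pool is (2, 2, 3, 2)
  run task-1 (needs (0, 0, 0, 1), free (2, 2, 3, 2)); after release of (0, 1, 0, 0) the pool is (2, 3, 3, 2)
  run task-3 (needs (1, 3, 1, 2), free (2, 3, 3, 2)); after release of (0, 1, 1, 2) the pool is (2, 4, 4, 4)
  run task-7 (needs (1, 2, 1, 3), free (2, 4, 4, 4)); after release of (0, 2, 0, 2) the pool is (2, 6, 4, 6)


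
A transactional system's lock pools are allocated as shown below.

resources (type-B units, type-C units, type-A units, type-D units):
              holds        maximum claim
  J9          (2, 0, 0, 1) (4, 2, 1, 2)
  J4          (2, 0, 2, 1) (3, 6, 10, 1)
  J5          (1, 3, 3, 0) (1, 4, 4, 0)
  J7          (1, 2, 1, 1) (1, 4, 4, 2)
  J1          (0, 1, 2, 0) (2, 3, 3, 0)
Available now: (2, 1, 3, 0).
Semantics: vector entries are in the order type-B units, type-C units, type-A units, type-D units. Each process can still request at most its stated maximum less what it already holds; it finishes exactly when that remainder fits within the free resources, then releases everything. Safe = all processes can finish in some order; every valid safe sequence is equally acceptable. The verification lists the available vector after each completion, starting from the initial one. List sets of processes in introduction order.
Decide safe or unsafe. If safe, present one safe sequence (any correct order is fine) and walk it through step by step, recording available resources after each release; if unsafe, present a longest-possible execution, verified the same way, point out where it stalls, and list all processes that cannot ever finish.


UNSAFE.
Key observation: after J5, J1 the pool peaks at (3, 5, 8, 0), and each blocked process is short somewhere: J9 on type-D units; J4 on type-C units; J7 on type-D units.
Going as far as possible: J5, J1; after that, nothing fits. Step-by-step check:
  pool = (2, 1, 3, 0)
  J5 needs (0, 1, 1, 0) <= (2, 1, 3, 0) -> finishes; pool += (1, 3, 3, 0) = (3, 4, 6, 0)
  J1 needs (2, 2, 1, 0) <= (3, 4, 6, 0) -> finishes; pool += (0, 1, 2, 0) = (3, 5, 8, 0)
  J9 cannot run: need (2, 2, 1, 1) vs free (3, 5, 8, 0) (insufficient type-D units)
  J4 cannot run: need (1, 6, 8, 0) vs free (3, 5, 8, 0) (insufficient type-C units)
  J7 cannot run: need (0, 2, 3, 1) vs free (3, 5, 8, 0) (insufficient type-D units)
Permanently blocked: J9, J4 and J7.


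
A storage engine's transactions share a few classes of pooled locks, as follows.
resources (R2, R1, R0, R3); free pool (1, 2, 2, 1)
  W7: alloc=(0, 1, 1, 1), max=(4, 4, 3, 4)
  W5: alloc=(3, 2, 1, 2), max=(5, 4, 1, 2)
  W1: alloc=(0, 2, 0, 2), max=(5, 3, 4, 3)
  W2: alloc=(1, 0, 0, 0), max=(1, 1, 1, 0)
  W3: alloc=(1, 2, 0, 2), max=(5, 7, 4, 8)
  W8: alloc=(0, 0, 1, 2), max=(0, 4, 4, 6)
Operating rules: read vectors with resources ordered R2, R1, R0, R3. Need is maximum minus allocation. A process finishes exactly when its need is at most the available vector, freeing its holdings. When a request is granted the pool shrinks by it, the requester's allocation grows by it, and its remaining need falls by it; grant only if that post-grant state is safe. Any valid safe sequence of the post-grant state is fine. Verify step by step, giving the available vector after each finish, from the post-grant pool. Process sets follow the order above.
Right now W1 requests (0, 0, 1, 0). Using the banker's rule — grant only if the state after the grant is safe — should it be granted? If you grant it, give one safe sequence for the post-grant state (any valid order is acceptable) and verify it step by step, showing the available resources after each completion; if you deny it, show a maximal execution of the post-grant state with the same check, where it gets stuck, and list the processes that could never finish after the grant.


GRANT: granting preserves safety; a valid post-grant sequence is W2, W5, W7, W1, W8, W3.
Key observation: the transfer keeps a workable pool ((1, 2, 1, 1)); W2 starts the safe sequence.
Verifying the post-grant state step by step:
  pool = (1, 2, 1, 1)
  run W2 (needs (0, 1, 1, 0), free (1, 2, 1, 1)); after release of (1, 0, 0, 0) the pool is (2, 2, 1, 1)
  run W5 (needs (2, 2, 0, 0), free (2, 2, 1, 1)); after release of (3, 2, 1, 2) the pool is (5, 4, 2, 3)
  run W7 (needs (4, 3, 2, 3), free (5, 4, 2, 3)); after release of (0, 1, 1, 1) the pool is (5, 5, 3, 4)
  run W1 (needs (5, 1, 3, 1), free (5, 5, 3, 4)); after release of (0, 2, 1, 2) the pool is (5, 7, 4, 6)
  run W8 (needs (0, 4, 3, 4), free (5, 7, 4, 6)); after release of (0, 0, 1, 2) the pool is (5, 7, 5, 8)
  run W3 (needs (4, 5, 4, 6), free (5, 7, 5, 8)); after release of (1, 2, 0, 2) the pool is (6, 9, 5, 10)


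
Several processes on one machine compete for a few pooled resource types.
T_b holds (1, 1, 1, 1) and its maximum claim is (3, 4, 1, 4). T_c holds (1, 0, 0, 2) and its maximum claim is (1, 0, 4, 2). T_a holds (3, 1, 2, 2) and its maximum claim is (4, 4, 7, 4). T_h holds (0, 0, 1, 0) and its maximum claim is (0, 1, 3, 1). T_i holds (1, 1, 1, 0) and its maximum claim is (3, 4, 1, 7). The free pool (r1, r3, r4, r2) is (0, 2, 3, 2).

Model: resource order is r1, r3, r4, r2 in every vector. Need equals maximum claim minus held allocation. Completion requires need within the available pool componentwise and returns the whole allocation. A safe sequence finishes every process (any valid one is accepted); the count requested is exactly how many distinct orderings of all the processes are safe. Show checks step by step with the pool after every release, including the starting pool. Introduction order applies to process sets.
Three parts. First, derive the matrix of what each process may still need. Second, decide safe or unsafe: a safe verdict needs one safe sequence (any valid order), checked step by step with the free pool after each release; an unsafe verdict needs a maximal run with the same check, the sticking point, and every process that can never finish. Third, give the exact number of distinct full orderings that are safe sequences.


(1) Remaining need (order r1, r3, r4, r2):
  T_b: (2, 3, 0, 3)
  T_c: (0, 0, 4, 0)
  T_a: (1, 3, 5, 2)
  T_h: (0, 1, 2, 1)
  T_i: (2, 3, 0, 7)
(2) UNSAFE.
Key observation: the pool after T_h, T_c is (1, 2, 4, 4); every surviving request exceeds it in r3, so progress ends there.
A maximal execution: T_h, T_c — then nothing else fits. Verifying each step:
  pool = (0, 2, 3, 2)
  T_h needs (0, 1, 2, 1) <= (0, 2, 3, 2) -> finishes; pool += (0, 0, 1, 0) = (0, 2, 4, 2)
  T_c needs (0, 0, 4, 0) <= (0, 2, 4, 2) -> finishes; pool += (1, 0, 0, 2) = (1, 2, 4, 4)
  T_b still needs (2, 3, 0, 3) but only (1, 2, 4, 4) is free — short on r1 and r3
  T_a still needs (1, 3, 5, 2) but only (1, 2, 4, 4) is free — short on r3 and r4
  T_i still needs (2, 3, 0, 7) but only (1, 2, 4, 4) is free — short on r1, r3 and r2
Never able to finish: T_b, T_a and T_i.
(3) The exact count: 0 of the possible complete orderings are safe sequences.


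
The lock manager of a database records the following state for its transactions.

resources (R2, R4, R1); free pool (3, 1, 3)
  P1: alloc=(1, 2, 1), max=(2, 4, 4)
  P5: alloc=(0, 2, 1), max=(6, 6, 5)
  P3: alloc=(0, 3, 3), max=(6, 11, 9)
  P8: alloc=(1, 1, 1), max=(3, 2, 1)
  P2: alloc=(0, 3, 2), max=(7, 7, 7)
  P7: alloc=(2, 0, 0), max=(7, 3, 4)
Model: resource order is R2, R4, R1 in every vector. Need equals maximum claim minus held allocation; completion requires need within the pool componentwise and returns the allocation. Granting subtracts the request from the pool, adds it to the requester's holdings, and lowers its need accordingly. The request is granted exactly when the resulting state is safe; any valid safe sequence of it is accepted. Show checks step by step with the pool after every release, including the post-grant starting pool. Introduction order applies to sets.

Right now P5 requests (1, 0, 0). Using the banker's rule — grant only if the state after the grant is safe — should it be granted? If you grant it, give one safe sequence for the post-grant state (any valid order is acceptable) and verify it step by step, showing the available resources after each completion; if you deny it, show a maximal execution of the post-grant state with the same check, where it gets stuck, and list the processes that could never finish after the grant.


DENY — the pretend-granted state is unsafe.
Key observation: the pool after P8, P1 is (4, 4, 5); every surviving request exceeds it in R2, so progress ends there.
On the post-grant state, P8, P1 is a maximal run — nothing extends it. Check, step by step:
  pool = (2, 1, 3)
  run P8 (needs (2, 1, 0), free (2, 1, 3)); after release of (1, 1, 1) the pool is (3, 2, 4)
  run P1 (needs (1, 2, 3), free (3, 2, 4)); after release of (1, 2, 1) the pool is (4, 4, 5)
  P5 cannot run: need (5, 4, 4) vs free (4, 4, 5) (insufficient R2)
  P3 cannot run: need (6, 8, 6) vs free (4, 4, 5) (insufficient R2, R4 and R1)
  P2 cannot run: need (7, 4, 5) vs free (4, 4, 5) (insufficient R2)
  P7 cannot run: need (5, 3, 4) vs free (4, 4, 5) (insufficient R2)
Processes that could never finish after the grant: P5, P3, P2 and P7.


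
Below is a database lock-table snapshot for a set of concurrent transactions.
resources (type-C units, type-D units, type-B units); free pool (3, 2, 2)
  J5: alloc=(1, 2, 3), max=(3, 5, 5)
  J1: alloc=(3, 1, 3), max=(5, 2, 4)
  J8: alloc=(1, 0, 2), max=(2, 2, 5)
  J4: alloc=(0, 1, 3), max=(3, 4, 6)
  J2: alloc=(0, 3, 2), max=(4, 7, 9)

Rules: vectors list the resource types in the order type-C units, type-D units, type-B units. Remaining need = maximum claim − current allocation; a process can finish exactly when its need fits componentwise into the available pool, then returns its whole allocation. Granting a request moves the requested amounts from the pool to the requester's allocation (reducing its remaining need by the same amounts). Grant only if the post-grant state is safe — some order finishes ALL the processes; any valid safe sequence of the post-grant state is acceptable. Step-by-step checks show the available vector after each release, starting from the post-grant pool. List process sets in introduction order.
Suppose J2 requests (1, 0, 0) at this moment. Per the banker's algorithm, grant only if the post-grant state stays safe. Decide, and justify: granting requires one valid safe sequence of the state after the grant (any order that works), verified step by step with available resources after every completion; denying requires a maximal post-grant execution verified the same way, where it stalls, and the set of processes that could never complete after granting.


GRANT — the state after the grant stays safe, e.g. via J1, J5, J8, J4, J2.
Key observation: even at the reduced pool (2, 2, 2), J1 fits immediately, so safety survives the grant.
Verifying the post-grant state step by step:
  pool = (2, 2, 2)
  run J1 (needs (2, 1, 1), free (2, 2, 2)); after release of (3, 1, 3) the pool is (5, 3, 5)
  run J5 (needs (2, 3, 2), free (5, 3, 5)); after release of (1, 2, 3) the pool is (6, 5, 8)
  run J8 (needs (1, 2, 3), free (6, 5, 8)); after release of (1, 0, 2) the pool is (7, 5, 10)
  run J4 (needs (3, 3, 3), free (7, 5, 10)); after release of (0, 1, 3) the pool is (7, 6, 13)
  run J2 (needs (3, 4, 7), free (7, 6, 13)); after release of (1, 3, 2) the pool is (8, 9, 15)


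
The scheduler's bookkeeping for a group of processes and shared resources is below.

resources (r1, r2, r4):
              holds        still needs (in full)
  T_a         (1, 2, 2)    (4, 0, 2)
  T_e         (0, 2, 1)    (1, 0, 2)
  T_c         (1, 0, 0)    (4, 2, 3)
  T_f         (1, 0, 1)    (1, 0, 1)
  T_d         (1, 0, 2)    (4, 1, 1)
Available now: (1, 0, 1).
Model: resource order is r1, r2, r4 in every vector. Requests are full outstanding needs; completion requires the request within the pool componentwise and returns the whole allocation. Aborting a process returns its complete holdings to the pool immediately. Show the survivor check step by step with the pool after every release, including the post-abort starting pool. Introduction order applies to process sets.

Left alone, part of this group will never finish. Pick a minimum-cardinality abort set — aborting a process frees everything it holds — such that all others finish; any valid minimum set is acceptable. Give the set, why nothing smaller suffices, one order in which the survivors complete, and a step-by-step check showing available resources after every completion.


Abort T_a and T_d.
Key observation: before aborting T_a and T_d, T_c was permanently blocked — no order could ever run it; afterwards it completes at step 2.
Minimality, checking each single-abort alternative: T_a alone leaves T_c blocked (short on r1); T_e alone leaves T_a blocked (short on r1); T_c alone leaves T_a blocked (short on r1); T_f alone leaves T_a blocked (short on r1); T_d alone leaves T_a blocked (short on r1).
Survivors finish in the order: T_f, T_c, T_e. Step-by-step check (pool after the aborts first):
  pool = (3, 2, 5)
  T_f: need (1, 0, 1) fits (3, 2, 5); releases (1, 0, 1), pool now (4, 2, 6)
  T_c: need (4, 2, 3) fits (4, 2, 6); releases (1, 0, 0), pool now (5, 2, 6)
  T_e: need (1, 0, 2) fits (5, 2, 6); releases (0, 2, 1), pool now (5, 4, 7)


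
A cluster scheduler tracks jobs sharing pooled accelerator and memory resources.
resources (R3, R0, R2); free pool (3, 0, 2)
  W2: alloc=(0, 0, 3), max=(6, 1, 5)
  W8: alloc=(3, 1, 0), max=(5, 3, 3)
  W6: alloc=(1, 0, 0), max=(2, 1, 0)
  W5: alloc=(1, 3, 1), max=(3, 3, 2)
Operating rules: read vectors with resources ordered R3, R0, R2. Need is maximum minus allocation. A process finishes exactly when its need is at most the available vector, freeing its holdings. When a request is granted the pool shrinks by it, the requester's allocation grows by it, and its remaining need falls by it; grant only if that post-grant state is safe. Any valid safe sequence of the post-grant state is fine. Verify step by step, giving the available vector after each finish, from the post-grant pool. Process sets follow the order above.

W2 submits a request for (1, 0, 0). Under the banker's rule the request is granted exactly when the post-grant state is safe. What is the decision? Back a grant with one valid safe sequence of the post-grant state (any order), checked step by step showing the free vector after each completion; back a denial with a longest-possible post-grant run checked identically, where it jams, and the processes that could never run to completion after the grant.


GRANT. The post-grant state is safe; one safe sequence: W5, W6, W8, W2.
Key observation: the transfer keeps a workable pool ((2, 0, 2)); W5 starts the safe sequence.
Verifying the post-grant state step by step:
  pool = (2, 0, 2)
  W5: need (2, 0, 1) fits (2, 0, 2); releases (1, 3, 1), pool now (3, 3, 3)
  W6: need (1, 1, 0) fits (3, 3, 3); releases (1, 0, 0), pool now (4, 3, 3)
  W8: need (2, 2, 3) fits (4, 3, 3); releases (3, 1, 0), pool now (7, 4, 3)
  W2: need (5, 1, 2) fits (7, 4, 3); releases (1, 0, 3), pool now (8, 4, 6)


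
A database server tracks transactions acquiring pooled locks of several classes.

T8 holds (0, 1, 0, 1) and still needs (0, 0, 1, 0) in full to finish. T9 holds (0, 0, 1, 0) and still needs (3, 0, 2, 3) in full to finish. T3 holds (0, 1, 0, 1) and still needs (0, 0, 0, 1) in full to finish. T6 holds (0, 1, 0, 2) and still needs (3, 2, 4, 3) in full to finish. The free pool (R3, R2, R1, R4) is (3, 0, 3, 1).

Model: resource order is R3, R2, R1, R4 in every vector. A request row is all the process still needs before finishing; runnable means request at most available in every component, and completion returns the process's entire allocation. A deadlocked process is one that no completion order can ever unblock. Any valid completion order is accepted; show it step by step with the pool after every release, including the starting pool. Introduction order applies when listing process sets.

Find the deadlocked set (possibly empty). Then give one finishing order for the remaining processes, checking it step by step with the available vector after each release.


The deadlocked set is empty.
Key observation: the pool covers T8 at once, and every later process fits after earlier releases.
One completion order for the rest: T8, T3, T9, T6. Walking it through:
  pool = (3, 0, 3, 1)
  T8: need (0, 0, 1, 0) fits (3, 0, 3, 1); releases (0, 1, 0, 1), pool now (3, 1, 3, 2)
  T3: need (0, 0, 0, 1) fits (3, 1, 3, 2); releases (0, 1, 0, 1), pool now (3, 2, 3, 3)
  T9: need (3, 0, 2, 3) fits (3, 2, 3, 3); releases (0, 0, 1, 0), pool now (3, 2, 4, 3)
  T6: need (3, 2, 4, 3) fits (3, 2, 4, 3); releases (0, 1, 0, 2), pool now (3, 3, 4, 5)


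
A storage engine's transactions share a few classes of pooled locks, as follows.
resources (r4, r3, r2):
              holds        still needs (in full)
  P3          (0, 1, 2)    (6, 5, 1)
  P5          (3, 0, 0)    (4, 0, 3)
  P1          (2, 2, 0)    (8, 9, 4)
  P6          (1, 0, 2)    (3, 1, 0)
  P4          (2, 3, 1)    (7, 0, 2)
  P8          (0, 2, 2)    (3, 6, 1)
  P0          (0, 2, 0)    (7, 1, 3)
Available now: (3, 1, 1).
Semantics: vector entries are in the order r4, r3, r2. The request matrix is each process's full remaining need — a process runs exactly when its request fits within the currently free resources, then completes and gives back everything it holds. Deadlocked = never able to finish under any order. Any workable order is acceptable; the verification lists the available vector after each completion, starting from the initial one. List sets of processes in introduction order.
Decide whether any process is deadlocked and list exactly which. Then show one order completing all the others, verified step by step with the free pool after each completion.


No process is deadlocked.
Key observation: P6 leads a chain of completions in which each release enables another process.
A valid finishing order for the others: P6, P5, P4, P0, P8, P3, P1. Walking it through:
  pool = (3, 1, 1)
  run P6 (needs (3, 1, 0), free (3, 1, 1)); after release of (1, 0, 2) the pool is (4, 1, 3)
  run P5 (needs (4, 0, 3), free (4, 1, 3)); after release of (3, 0, 0) the pool is (7, 1, 3)
  run P4 (needs (7, 0, 2), free (7, 1, 3)); after release of (2, 3, 1) the pool is (9, 4, 4)
  run P0 (needs (7, 1, 3), free (9, 4, 4)); after release of (0, 2, 0) the pool is (9, 6, 4)
  run P8 (needs (3, 6, 1), free (9, 6, 4)); after release of (0, 2, 2) the pool is (9, 8, 6)
  run P3 (needs (6, 5, 1), free (9, 8, 6)); after release of (0, 1, 2) the pool is (9, 9, 8)
  run P1 (needs (8, 9, 4), free (9, 9, 8)); after release of (2, 2, 0) the pool is (11, 11, 8)


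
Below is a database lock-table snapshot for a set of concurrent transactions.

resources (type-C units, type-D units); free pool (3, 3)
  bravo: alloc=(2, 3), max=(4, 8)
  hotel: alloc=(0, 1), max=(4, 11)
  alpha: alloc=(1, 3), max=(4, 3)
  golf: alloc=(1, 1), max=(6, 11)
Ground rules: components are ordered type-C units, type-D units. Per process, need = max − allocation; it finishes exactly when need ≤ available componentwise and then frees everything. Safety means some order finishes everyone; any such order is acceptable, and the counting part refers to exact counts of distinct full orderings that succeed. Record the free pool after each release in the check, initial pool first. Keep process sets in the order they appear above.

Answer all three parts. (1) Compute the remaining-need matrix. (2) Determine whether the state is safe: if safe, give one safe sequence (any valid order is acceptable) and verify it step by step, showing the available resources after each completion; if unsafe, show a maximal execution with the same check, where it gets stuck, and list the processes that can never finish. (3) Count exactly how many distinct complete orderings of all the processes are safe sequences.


(1) Outstanding need per process (order type-C units, type-D units):
  bravo: (2, 5)
  hotel: (4, 10)
  alpha: (3, 0)
  golf: (5, 10)
(2) The state is UNSAFE.
Key observation: the wall is type-D units: completing alpha, bravo brings the pool only to (6, 9), and all the rest need more.
A maximal execution: alpha, bravo — then nothing else fits. Check, step by step:
  pool = (3, 3)
  alpha: need (3, 0) fits (3, 3); releases (1, 3), pool now (4, 6)
  bravo: need (2, 5) fits (4, 6); releases (2, 3), pool now (6, 9)
  hotel cannot run: need (4, 10) vs free (6, 9) (insufficient type-D units)
  golf cannot run: need (5, 10) vs free (6, 9) (insufficient type-D units)
Processes that can never finish: hotel and golf.
(3) Exactly 0 of the possible complete orderings are safe sequences.


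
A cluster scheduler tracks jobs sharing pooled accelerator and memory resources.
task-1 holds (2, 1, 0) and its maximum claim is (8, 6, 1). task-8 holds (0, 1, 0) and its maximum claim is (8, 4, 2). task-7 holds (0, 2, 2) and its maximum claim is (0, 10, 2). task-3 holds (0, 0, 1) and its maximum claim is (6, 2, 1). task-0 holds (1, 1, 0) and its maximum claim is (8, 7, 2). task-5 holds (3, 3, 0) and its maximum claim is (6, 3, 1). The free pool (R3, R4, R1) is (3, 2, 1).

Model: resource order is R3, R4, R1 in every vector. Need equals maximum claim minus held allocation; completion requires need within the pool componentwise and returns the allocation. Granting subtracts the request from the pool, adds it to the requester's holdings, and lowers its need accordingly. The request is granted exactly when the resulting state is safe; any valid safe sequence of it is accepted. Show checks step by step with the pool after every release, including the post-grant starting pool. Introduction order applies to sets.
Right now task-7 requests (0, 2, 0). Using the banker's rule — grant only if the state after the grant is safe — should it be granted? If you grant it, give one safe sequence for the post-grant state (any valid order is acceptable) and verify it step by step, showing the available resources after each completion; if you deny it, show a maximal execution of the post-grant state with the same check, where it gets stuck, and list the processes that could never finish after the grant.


DENY — the pretend-granted state is unsafe.
Key observation: after task-5, task-3 the pool peaks at (6, 3, 2), and each blocked process is short somewhere: task-1 on R4; task-8 on R3; task-7 on R4; task-0 on R3, R4.
Pretend the grant happened; the run task-5, task-3 goes as far as possible. Verifying each step:
  pool = (3, 0, 1)
  task-5 needs (3, 0, 1) <= (3, 0, 1) -> finishes; pool += (3, 3, 0) = (6, 3, 1)
  task-3 needs (6, 2, 0) <= (6, 3, 1) -> finishes; pool += (0, 0, 1) = (6, 3, 2)
  task-1 still needs (6, 5, 1) but only (6, 3, 2) is free — short on R4
  task-8 still needs (8, 3, 2) but only (6, 3, 2) is free — short on R3
  task-7 still needs (0, 6, 0) but only (6, 3, 2) is free — short on R4
  task-0 still needs (7, 6, 2) but only (6, 3, 2) is free — short on R3 and R4
Processes that could never finish after the grant: task-1, task-8, task-7 and task-0.


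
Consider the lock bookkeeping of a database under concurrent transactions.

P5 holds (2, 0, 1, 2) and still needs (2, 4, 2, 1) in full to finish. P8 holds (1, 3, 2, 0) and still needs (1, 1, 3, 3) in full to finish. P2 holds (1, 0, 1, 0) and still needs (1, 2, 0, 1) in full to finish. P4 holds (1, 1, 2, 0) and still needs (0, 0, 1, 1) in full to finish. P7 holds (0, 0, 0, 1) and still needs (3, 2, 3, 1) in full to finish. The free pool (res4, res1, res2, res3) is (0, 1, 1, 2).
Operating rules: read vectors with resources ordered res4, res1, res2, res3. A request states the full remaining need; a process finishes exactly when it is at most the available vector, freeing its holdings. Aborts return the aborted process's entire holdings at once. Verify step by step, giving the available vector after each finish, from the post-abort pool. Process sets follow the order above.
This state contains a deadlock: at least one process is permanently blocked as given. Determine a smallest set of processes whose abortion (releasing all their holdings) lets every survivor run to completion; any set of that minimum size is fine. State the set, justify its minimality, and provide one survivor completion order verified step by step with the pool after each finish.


Abort P7.
Key observation: before aborting P7, P8 was permanently blocked — no order could ever run it; afterwards it completes at step 3.
Minimality: the empty abort set fails — the state is deadlocked as it stands.
The survivors complete as P4, P2, P8, P5. Step-by-step check (starting from the post-abort pool):
  pool = (0, 1, 1, 3)
  P4 needs (0, 0, 1, 1) <= (0, 1, 1, 3) -> finishes; pool += (1, 1, 2, 0) = (1, 2, 3, 3)
  P2 needs (1, 2, 0, 1) <= (1, 2, 3, 3) -> finishes; pool += (1, 0, 1, 0) = (2, 2, 4, 3)
  P8 needs (1, 1, 3, 3) <= (2, 2, 4, 3) -> finishes; pool += (1, 3, 2, 0) = (3, 5, 6, 3)
  P5 needs (2, 4, 2, 1) <= (3, 5, 6, 3) -> finishes; pool += (2, 0, 1, 2) = (5, 5, 7, 5)


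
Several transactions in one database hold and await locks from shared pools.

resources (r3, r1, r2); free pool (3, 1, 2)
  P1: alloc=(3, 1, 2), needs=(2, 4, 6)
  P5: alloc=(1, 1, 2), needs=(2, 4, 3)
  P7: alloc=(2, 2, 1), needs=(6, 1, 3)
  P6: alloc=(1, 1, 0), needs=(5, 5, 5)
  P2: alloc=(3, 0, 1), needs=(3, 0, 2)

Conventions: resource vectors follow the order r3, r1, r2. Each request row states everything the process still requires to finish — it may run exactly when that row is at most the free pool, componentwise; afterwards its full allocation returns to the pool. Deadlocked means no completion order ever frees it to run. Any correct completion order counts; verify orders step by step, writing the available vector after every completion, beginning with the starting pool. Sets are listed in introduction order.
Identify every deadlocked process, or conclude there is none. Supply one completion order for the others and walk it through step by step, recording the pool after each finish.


The deadlocked set is P1, P5 and P6.
Key observation: no order helps: past P2, P7, the free pool tops out at (8, 3, 4), below what each blocked process needs in r1.
One completion order for the rest: P2, P7. Check, step by step:
  pool = (3, 1, 2)
  run P2 (needs (3, 0, 2), free (3, 1, 2)); after release of (3, 0, 1) the pool is (6, 1, 3)
  run P7 (needs (6, 1, 3), free (6, 1, 3)); after release of (2, 2, 1) the pool is (8, 3, 4)
None of the blocked processes ever fits:
  P1 cannot run: need (2, 4, 6) vs free (8, 3, 4) (insufficient r1 and r2)
  P5 cannot run: need (2, 4, 3) vs free (8, 3, 4) (insufficient r1)
  P6 cannot run: need (5, 5, 5) vs free (8, 3, 4) (insufficient r1 and r2)


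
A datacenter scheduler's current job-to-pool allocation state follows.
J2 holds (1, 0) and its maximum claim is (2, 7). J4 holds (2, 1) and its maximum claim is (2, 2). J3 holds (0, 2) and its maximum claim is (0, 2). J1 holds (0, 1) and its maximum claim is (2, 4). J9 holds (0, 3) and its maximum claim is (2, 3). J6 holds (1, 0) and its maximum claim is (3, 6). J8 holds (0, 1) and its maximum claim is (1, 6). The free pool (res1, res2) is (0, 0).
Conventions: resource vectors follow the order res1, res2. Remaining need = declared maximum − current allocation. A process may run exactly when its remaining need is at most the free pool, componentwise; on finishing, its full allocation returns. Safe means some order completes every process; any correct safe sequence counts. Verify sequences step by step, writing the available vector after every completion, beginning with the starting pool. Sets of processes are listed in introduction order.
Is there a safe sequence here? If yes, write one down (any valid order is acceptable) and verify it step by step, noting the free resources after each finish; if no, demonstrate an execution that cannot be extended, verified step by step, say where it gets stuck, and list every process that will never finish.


SAFE — a valid safe sequence is J3, J4, J9, J8, J1, J6, J2.
Key observation: the order's first zero-slack moment is J9 ((2, 0) needed, (2, 3) free — a requested resource with nothing to spare).
Verifying each step:
  pool = (0, 0)
  J3 needs (0, 0) <= (0, 0) -> finishes; pool += (0, 2) = (0, 2)
  J4 needs (0, 1) <= (0, 2) -> finishes; pool += (2, 1) = (2, 3)
  J9 needs (2, 0) <= (2, 3) -> finishes; pool += (0, 3) = (2, 6)
  J8 needs (1, 5) <= (2, 6) -> finishes; pool += (0, 1) = (2, 7)
  J1 needs (2, 3) <= (2, 7) -> finishes; pool += (0, 1) = (2, 8)
  J6 needs (2, 6) <= (2, 8) -> finishes; pool += (1, 0) = (3, 8)
  J2 needs (1, 7) <= (3, 8) -> finishes; pool += (1, 0) = (4, 8)


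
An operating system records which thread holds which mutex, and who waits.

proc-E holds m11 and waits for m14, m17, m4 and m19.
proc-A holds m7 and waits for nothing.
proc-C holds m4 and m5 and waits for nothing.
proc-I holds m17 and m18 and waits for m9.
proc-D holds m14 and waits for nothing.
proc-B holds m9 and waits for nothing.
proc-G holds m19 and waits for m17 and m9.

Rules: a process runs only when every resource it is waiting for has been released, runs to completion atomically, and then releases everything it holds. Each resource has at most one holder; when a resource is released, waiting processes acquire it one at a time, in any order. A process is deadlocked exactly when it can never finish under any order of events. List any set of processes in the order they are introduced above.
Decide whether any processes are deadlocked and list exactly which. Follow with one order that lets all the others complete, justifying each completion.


The deadlocked set is empty.
Key observation: every chain of waits terminates; starting from the processes that wait on nothing, all the rest unlock in turn.
One completion order for the rest: proc-B, proc-I, proc-A, proc-C, proc-G, proc-D, proc-E.
Check, step by step:
  proc-B: no waits; runs immediately, freeing m9
  run proc-I (all its waits — m9 — are resolved); releases m17 and m18
  proc-A: no waits; runs immediately, freeing m7
  proc-C: no waits; runs immediately, freeing m4 and m5
  run proc-G (all its waits — m17 and m9 — are resolved); releases m19
  proc-D: no waits; runs immediately, freeing m14
  run proc-E (all its waits — m14, m17, m4 and m19 — are resolved); releases m11


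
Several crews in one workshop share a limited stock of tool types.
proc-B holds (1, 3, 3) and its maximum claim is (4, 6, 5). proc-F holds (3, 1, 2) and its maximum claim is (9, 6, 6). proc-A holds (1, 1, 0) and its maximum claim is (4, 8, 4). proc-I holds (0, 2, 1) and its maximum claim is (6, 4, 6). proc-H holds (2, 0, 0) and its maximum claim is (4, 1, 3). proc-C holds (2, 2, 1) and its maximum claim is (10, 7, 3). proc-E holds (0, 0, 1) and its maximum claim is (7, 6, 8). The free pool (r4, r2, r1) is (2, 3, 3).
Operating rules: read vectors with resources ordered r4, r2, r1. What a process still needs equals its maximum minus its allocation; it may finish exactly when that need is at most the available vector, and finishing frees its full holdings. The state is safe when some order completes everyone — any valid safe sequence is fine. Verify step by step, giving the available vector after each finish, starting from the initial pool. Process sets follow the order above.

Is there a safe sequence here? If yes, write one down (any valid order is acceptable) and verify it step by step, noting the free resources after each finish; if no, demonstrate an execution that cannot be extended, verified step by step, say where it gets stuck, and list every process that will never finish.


The state is UNSAFE.
Key observation: after proc-H, proc-B the pool peaks at (5, 6, 6), and each blocked process is short somewhere: proc-F on r4; proc-A on r2; proc-I on r4; proc-C on r4; proc-E on r4, r1.
Going as far as possible: proc-H, proc-B; after that, nothing fits. Step-by-step check:
  pool = (2, 3, 3)
  proc-H needs (2, 1, 3) <= (2, 3, 3) -> finishes; pool += (2, 0, 0) = (4, 3, 3)
  proc-B needs (3, 3, 2) <= (4, 3, 3) -> finishes; pool += (1, 3, 3) = (5, 6, 6)
  proc-F still needs (6, 5, 4) but only (5, 6, 6) is free — short on r4
  proc-A still needs (3, 7, 4) but only (5, 6, 6) is free — short on r2
  proc-I still needs (6, 2, 5) but only (5, 6, 6) is free — short on r4
  proc-C still needs (8, 5, 2) but only (5, 6, 6) is free — short on r4
  proc-E still needs (7, 6, 7) but only (5, 6, 6) is free — short on r4 and r1
Processes that can never finish: proc-F, proc-A, proc-I, proc-C and proc-E.


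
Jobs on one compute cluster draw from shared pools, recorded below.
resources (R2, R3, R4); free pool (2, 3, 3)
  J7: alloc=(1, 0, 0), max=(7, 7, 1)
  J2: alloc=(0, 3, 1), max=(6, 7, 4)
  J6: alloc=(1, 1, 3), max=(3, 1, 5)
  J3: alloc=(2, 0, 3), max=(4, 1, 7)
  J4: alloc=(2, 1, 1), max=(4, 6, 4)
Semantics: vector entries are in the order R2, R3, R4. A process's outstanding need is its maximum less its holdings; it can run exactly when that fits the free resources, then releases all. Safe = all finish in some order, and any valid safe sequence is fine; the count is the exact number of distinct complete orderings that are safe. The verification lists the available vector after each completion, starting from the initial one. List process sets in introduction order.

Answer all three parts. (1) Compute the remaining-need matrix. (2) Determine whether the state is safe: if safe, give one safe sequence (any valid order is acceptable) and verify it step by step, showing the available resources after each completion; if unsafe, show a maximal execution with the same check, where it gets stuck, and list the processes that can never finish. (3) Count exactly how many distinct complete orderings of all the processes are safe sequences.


(1) Need matrix, components ordered R2, R3, R4:
  J7: (6, 7, 1)
  J2: (6, 4, 3)
  J6: (2, 0, 2)
  J3: (2, 1, 4)
  J4: (2, 5, 3)
(2) UNSAFE.
Key observation: after J6, J3 the pool peaks at (5, 4, 9), and each blocked process is short somewhere: J7 on R2, R3; J2 on R2; J4 on R3.
The run J6, J3 cannot be extended any further. Step-by-step check:
  pool = (2, 3, 3)
  J6 needs (2, 0, 2) <= (2, 3, 3) -> finishes; pool += (1, 1, 3) = (3, 4, 6)
  J3 needs (2, 1, 4) <= (3, 4, 6) -> finishes; pool += (2, 0, 3) = (5, 4, 9)
  J7 cannot run: need (6, 7, 1) vs free (5, 4, 9) (insufficient R2 and R3)
  J2 cannot run: need (6, 4, 3) vs free (5, 4, 9) (insufficient R2)
  J4 cannot run: need (2, 5, 3) vs free (5, 4, 9) (insufficient R3)
Processes that can never finish: J7, J2 and J4.
(3) Precisely 0 of the possible complete orderings are safe sequences.


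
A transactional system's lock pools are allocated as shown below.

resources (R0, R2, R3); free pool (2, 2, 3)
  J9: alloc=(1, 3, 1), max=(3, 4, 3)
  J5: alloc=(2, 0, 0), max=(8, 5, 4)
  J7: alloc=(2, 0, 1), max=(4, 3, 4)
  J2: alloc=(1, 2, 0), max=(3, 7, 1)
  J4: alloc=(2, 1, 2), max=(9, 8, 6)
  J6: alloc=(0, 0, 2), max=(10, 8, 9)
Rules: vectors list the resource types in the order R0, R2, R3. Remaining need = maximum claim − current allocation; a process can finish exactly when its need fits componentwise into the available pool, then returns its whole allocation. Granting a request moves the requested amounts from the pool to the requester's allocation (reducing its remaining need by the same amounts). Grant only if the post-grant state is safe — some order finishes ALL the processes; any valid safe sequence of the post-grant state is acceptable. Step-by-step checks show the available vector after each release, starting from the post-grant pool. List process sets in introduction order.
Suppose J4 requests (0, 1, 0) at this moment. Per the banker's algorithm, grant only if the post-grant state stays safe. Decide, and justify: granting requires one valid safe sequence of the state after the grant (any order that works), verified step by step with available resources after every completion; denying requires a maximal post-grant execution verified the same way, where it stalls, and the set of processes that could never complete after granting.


DENY. Granting would leave the state unsafe.
Key observation: the pool after J9, J7 is (5, 4, 5); every surviving request exceeds it in R2, so progress ends there.
After a pretend grant, a maximal execution: J9, J7 — then nothing else fits. Verifying each step:
  pool = (2, 1, 3)
  J9 needs (2, 1, 2) <= (2, 1, 3) -> finishes; pool += (1, 3, 1) = (3, 4, 4)
  J7 needs (2, 3, 3) <= (3, 4, 4) -> finishes; pool += (2, 0, 1) = (5, 4, 5)
  blocked: J5 wants (6, 5, 4), pool (5, 4, 5) — not enough R0 and R2
  blocked: J2 wants (2, 5, 1), pool (5, 4, 5) — not enough R2
  blocked: J4 wants (7, 6, 4), pool (5, 4, 5) — not enough R0 and R2
  blocked: J6 wants (10, 8, 7), pool (5, 4, 5) — not enough R0, R2 and R3
Had the request been granted, J5, J2, J4 and J6 could never finish.


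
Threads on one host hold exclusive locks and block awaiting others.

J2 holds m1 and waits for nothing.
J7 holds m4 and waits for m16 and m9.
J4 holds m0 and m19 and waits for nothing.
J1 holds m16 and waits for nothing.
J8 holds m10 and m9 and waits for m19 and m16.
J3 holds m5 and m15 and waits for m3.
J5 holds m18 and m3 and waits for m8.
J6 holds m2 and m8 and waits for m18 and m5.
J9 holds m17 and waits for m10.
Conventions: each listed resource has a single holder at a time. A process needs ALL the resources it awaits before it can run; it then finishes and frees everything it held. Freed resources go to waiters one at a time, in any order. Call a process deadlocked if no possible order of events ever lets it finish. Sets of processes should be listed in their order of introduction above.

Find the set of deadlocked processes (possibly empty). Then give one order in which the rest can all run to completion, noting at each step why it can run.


The deadlocked set is J3, J5 and J6.
Key observation: nobody on the ring J3 -> J5 -> J6 -> J3 can start until another member finishes, which never happens; no other process is dragged down with it.
The rest can finish in the order J4, J1, J8, J2, J9, J7.
Verifying each step:
  J4 waits on nothing -> runs at once and releases m0 and m19
  J1 waits on nothing -> runs at once and releases m16
  J8 waits on m19 and m16 — all released -> runs and releases m10 and m9
  J2 waits on nothing -> runs at once and releases m1
  J9 waits on m10 — all released -> runs and releases m17
  J7 waits on m16 and m9 — all released -> runs and releases m4


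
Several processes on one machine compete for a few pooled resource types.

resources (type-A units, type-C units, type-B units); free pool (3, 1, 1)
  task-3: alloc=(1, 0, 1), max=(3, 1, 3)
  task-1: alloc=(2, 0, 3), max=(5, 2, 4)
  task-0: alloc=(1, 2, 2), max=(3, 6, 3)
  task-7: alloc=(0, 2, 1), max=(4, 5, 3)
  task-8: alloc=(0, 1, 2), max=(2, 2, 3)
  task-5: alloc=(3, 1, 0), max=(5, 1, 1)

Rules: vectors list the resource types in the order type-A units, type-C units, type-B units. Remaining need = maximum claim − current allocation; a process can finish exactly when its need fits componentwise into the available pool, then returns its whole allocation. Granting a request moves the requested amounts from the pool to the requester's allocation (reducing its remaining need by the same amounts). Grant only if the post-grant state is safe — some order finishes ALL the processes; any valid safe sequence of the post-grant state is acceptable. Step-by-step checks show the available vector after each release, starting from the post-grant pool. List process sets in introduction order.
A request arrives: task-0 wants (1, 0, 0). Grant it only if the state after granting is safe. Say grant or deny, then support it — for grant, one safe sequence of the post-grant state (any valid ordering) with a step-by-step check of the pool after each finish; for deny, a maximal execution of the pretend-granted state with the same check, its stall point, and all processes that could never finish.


GRANT — the state after the grant stays safe, e.g. via task-8, task-3, task-1, task-5, task-7, task-0.
Key observation: the transfer keeps a workable pool ((2, 1, 1)); task-8 starts the safe sequence.
Verifying the post-grant state step by step:
  pool = (2, 1, 1)
  run task-8 (needs (2, 1, 1), free (2, 1, 1)); after release of (0, 1, 2) the pool is (2, 2, 3)
  run task-3 (needs (2, 1, 2), free (2, 2, 3)); after release of (1, 0, 1) the pool is (3, 2, 4)
  run task-1 (needs (3, 2, 1), free (3, 2, 4)); after release of (2, 0, 3) the pool is (5, 2, 7)
  run task-5 (needs (2, 0, 1), free (5, 2, 7)); after release of (3, 1, 0) the pool is (8, 3, 7)
  run task-7 (needs (4, 3, 2), free (8, 3, 7)); after release of (0, 2, 1) the pool is (8, 5, 8)
  run task-0 (needs (1, 4, 1), free (8, 5, 8)); after release of (2, 2, 2) the pool is (10, 7, 10)
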